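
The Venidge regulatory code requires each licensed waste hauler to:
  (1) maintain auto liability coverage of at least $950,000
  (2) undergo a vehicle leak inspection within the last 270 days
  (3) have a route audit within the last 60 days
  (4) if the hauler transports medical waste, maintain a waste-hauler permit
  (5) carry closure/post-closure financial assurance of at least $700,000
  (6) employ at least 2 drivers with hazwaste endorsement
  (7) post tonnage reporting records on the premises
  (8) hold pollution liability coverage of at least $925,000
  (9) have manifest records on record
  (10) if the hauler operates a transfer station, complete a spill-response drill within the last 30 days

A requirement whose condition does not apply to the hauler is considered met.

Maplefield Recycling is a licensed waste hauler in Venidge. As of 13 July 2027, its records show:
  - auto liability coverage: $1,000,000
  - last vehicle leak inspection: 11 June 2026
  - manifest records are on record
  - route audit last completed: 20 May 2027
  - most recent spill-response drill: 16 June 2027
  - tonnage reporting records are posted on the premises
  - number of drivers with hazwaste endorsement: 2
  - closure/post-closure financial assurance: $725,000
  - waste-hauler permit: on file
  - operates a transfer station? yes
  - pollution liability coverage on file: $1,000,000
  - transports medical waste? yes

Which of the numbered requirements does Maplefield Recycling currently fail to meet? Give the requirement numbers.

1. auto liability coverage $1,000,000 ≥ $950,000 → met
2. vehicle leak inspection 397 days ago vs limit 270 → not met
3. route audit 54 days ago vs limit 60 → met
4. condition 'transports medical waste' holds; waste-hauler permit present → met
5. closure/post-closure financial assurance $725,000 ≥ $700,000 → met
6. drivers with hazwaste endorsement 2 ≥ 2 → met
7. tonnage reporting records present → met
8. pollution liability coverage $1,000,000 ≥ $925,000 → met
9. manifest records present → met
10. condition 'operates a transfer station' holds; spill-response drill 27 days ago vs limit 30 → met
Not met: 2

2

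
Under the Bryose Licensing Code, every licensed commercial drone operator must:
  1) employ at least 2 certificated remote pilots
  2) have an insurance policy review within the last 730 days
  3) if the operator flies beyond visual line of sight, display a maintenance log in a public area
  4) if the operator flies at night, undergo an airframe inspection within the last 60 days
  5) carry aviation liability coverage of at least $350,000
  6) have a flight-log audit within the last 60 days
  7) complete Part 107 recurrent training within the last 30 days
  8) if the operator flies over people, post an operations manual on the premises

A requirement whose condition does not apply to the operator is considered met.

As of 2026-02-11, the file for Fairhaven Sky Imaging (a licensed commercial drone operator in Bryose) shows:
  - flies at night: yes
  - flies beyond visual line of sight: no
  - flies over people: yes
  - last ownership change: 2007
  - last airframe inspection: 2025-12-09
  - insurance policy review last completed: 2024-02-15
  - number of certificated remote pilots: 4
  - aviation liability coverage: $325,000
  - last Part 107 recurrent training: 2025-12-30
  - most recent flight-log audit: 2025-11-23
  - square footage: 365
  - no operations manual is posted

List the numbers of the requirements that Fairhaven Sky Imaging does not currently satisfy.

4, 5, 6, 7, 8

1. certificated remote pilots 4 ≥ 2 → met
2. insurance policy review 727 days ago vs limit 730 → met
3. condition 'flies beyond visual line of sight' does not hold → requirement n/a → met
4. condition 'flies at night' holds; airframe inspection 64 days ago vs limit 60 → not met
5. aviation liability coverage $325,000 < $350,000 → not met
6. flight-log audit 80 days ago vs limit 60 → not met
7. Part 107 recurrent training 43 days ago vs limit 30 → not met
8. condition 'flies over people' holds; operations manual absent → not met
Not met: 4, 5, 6, 7, 8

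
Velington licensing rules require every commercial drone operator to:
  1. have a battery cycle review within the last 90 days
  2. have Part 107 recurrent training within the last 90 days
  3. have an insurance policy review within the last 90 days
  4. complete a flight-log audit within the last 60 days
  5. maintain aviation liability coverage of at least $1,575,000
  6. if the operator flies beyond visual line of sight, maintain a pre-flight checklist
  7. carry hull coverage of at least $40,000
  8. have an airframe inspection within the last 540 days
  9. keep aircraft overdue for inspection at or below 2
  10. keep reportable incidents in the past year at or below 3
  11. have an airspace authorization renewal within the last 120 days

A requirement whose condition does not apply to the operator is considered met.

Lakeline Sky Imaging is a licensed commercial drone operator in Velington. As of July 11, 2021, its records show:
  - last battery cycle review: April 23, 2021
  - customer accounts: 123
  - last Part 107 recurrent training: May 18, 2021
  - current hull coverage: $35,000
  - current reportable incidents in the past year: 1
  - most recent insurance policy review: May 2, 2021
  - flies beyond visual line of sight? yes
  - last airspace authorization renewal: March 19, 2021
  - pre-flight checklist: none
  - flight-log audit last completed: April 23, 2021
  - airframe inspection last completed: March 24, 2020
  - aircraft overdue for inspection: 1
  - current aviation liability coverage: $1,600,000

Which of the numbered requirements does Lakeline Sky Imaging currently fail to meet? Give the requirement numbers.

4, 6, 7

1. battery cycle review 79 days ago vs limit 90 → met
2. Part 107 recurrent training 54 days ago vs limit 90 → met
3. insurance policy review 70 days ago vs limit 90 → met
4. flight-log audit 79 days ago vs limit 60 → not met
5. aviation liability coverage $1,600,000 ≥ $1,575,000 → met
6. condition 'flies beyond visual line of sight' holds; pre-flight checklist absent → not met
7. hull coverage $35,000 < $40,000 → not met
8. airframe inspection 474 days ago vs limit 540 → met
9. aircraft overdue for inspection 1 ≤ 2 → met
10. reportable incidents in the past year 1 ≤ 3 → met
11. airspace authorization renewal 114 days ago vs limit 120 → met
Not met: 4, 6, 7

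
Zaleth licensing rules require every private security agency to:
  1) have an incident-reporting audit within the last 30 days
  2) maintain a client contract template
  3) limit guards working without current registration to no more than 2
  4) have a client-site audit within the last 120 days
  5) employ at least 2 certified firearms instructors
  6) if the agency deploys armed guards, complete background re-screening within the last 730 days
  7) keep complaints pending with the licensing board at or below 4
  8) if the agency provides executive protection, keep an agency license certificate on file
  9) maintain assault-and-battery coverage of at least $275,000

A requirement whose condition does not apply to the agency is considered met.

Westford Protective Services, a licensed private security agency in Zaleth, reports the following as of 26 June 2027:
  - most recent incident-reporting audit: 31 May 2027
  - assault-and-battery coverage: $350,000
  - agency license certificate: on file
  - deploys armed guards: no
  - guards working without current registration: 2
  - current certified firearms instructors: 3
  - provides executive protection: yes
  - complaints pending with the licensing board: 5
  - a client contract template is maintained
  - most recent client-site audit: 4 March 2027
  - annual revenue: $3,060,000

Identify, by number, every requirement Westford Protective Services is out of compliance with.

1. incident-reporting audit 26 days ago vs limit 30 → met
2. client contract template present → met
3. guards working without current registration 2 ≤ 2 → met
4. client-site audit 114 days ago vs limit 120 → met
5. certified firearms instructors 3 ≥ 2 → met
6. condition 'deploys armed guards' does not hold → requirement n/a → met
7. complaints pending with the licensing board 5 > 4 → not met
8. condition 'provides executive protection' holds; agency license certificate present → met
9. assault-and-battery coverage $350,000 ≥ $275,000 → met
Not met: 7

7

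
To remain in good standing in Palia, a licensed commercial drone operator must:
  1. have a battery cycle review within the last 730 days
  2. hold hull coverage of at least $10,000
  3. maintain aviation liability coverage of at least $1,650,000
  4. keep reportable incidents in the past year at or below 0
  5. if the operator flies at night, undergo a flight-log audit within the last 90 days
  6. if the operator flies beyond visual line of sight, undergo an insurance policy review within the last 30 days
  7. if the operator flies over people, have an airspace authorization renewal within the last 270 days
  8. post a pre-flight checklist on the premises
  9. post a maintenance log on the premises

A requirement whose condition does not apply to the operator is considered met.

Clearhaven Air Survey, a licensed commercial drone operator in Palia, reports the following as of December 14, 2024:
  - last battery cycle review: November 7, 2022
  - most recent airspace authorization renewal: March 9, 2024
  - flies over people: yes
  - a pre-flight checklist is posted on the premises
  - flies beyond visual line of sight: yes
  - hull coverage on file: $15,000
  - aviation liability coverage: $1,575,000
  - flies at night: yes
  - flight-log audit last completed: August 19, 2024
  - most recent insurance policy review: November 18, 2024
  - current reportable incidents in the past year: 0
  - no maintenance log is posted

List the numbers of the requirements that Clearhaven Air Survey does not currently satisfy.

1, 3, 5, 7, 9

1. battery cycle review 768 days ago vs limit 730 → not met
2. hull coverage $15,000 ≥ $10,000 → met
3. aviation liability coverage $1,575,000 < $1,650,000 → not met
4. reportable incidents in the past year 0 ≤ 0 → met
5. condition 'flies at night' holds; flight-log audit 117 days ago vs limit 90 → not met
6. condition 'flies beyond visual line of sight' holds; insurance policy review 26 days ago vs limit 30 → met
7. condition 'flies over people' holds; airspace authorization renewal 280 days ago vs limit 270 → not met
8. pre-flight checklist present → met
9. maintenance log absent → not met
Not met: 1, 3, 5, 7, 9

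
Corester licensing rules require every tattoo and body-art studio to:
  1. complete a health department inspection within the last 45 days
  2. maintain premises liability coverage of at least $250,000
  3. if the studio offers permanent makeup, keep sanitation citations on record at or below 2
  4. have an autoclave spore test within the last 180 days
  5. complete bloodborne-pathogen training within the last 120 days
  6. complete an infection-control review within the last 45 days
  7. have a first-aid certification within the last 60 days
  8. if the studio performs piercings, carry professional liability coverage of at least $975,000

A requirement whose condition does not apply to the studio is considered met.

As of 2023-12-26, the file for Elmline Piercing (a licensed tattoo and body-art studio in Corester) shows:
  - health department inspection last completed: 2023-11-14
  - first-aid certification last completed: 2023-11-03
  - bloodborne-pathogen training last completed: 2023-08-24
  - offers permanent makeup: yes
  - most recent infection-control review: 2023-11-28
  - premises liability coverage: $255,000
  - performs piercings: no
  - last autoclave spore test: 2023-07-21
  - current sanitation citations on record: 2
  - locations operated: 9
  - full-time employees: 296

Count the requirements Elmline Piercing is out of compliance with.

1

1. health department inspection 42 days ago vs limit 45 → met
2. premises liability coverage $255,000 ≥ $250,000 → met
3. condition 'offers permanent makeup' holds; sanitation citations on record 2 ≤ 2 → met
4. autoclave spore test 158 days ago vs limit 180 → met
5. bloodborne-pathogen training 124 days ago vs limit 120 → not met
6. infection-control review 28 days ago vs limit 45 → met
7. first-aid certification 53 days ago vs limit 60 → met
8. condition 'performs piercings' does not hold → requirement n/a → met
Not met: 1 of 8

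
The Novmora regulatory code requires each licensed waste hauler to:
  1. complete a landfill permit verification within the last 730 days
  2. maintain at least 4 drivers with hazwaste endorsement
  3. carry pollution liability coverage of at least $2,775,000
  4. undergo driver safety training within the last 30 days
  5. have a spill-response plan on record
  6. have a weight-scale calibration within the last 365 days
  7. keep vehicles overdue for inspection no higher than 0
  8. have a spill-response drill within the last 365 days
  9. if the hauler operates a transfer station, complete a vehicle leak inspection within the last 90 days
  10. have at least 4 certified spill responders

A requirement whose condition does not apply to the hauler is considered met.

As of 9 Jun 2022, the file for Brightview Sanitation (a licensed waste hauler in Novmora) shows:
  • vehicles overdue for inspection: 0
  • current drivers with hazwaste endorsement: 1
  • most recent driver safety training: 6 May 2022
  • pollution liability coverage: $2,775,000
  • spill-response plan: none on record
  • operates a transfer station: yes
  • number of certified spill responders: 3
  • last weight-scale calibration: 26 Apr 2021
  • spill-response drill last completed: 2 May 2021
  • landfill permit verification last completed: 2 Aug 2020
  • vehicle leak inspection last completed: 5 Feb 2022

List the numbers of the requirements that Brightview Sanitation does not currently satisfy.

1. landfill permit verification 676 days ago vs limit 730 → met
2. drivers with hazwaste endorsement 1 < 4 → not met
3. pollution liability coverage $2,775,000 ≥ $2,775,000 → met
4. driver safety training 34 days ago vs limit 30 → not met
5. spill-response plan absent → not met
6. weight-scale calibration 409 days ago vs limit 365 → not met
7. vehicles overdue for inspection 0 ≤ 0 → met
8. spill-response drill 403 days ago vs limit 365 → not met
9. condition 'operates a transfer station' holds; vehicle leak inspection 124 days ago vs limit 90 → not met
10. certified spill responders 3 < 4 → not met
Not met: 2, 4, 5, 6, 8, 9, 10

2, 4, 5, 6, 8, 9, 10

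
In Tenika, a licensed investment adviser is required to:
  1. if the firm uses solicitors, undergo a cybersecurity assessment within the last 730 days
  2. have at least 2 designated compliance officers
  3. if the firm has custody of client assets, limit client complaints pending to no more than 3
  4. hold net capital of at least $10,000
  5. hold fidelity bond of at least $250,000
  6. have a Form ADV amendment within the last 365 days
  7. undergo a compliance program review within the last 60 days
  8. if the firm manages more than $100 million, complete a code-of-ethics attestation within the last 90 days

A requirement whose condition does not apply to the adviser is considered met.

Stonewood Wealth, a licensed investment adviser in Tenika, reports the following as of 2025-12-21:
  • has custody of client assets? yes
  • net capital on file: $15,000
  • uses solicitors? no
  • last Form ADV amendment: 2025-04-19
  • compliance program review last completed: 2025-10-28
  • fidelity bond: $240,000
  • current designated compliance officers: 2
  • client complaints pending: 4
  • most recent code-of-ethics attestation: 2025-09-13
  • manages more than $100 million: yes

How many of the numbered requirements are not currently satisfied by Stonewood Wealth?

3

1. condition 'uses solicitors' does not hold → requirement n/a → met
2. designated compliance officers 2 ≥ 2 → met
3. condition 'has custody of client assets' holds; client complaints pending 4 > 3 → not met
4. net capital $15,000 ≥ $10,000 → met
5. fidelity bond $240,000 < $250,000 → not met
6. Form ADV amendment 246 days ago vs limit 365 → met
7. compliance program review 54 days ago vs limit 60 → met
8. condition 'manages more than $100 million' holds; code-of-ethics attestation 99 days ago vs limit 90 → not met
Not met: 3 of 8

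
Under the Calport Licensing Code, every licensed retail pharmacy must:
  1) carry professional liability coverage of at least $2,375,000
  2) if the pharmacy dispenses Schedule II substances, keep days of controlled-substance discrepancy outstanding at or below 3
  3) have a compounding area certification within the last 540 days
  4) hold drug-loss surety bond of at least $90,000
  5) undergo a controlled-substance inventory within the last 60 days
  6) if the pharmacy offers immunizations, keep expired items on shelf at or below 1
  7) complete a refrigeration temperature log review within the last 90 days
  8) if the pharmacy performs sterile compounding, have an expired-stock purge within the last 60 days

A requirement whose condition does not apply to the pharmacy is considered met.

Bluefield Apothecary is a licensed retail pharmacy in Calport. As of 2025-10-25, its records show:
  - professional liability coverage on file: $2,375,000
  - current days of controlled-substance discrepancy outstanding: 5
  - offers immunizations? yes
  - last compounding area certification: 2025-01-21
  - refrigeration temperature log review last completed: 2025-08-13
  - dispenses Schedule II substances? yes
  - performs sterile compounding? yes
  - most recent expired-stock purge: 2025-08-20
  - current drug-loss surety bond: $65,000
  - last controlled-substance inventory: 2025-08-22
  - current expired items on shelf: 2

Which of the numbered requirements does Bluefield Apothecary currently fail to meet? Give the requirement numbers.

1. professional liability coverage $2,375,000 ≥ $2,375,000 → met
2. condition 'dispenses Schedule II substances' holds; days of controlled-substance discrepancy outstanding 5 > 3 → not met
3. compounding area certification 277 days ago vs limit 540 → met
4. drug-loss surety bond $65,000 < $90,000 → not met
5. controlled-substance inventory 64 days ago vs limit 60 → not met
6. condition 'offers immunizations' holds; expired items on shelf 2 > 1 → not met
7. refrigeration temperature log review 73 days ago vs limit 90 → met
8. condition 'performs sterile compounding' holds; expired-stock purge 66 days ago vs limit 60 → not met
Not met: 2, 4, 5, 6, 8

2, 4, 5, 6, 8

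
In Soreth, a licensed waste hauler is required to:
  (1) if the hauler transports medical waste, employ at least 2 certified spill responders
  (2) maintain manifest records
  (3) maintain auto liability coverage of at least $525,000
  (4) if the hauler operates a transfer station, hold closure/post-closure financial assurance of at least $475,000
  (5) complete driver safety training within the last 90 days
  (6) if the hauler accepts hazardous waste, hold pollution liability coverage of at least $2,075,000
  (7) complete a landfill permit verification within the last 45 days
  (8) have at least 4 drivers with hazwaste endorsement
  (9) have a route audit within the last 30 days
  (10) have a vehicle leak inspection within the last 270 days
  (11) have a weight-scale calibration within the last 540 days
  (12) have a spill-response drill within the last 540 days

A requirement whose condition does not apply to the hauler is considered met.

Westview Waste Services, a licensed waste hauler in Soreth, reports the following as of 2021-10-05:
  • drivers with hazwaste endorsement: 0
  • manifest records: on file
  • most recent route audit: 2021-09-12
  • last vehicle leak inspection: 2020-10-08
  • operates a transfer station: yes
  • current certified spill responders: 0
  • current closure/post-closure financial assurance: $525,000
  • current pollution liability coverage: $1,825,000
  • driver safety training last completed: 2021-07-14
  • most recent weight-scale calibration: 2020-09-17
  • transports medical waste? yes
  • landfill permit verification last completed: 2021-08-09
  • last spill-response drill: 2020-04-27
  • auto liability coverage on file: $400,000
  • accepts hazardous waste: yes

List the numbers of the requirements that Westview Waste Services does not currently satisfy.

1, 3, 6, 7, 8, 10

1. condition 'transports medical waste' holds; certified spill responders 0 < 2 → not met
2. manifest records present → met
3. auto liability coverage $400,000 < $525,000 → not met
4. condition 'operates a transfer station' holds; closure/post-closure financial assurance $525,000 ≥ $475,000 → met
5. driver safety training 83 days ago vs limit 90 → met
6. condition 'accepts hazardous waste' holds; pollution liability coverage $1,825,000 < $2,075,000 → not met
7. landfill permit verification 57 days ago vs limit 45 → not met
8. drivers with hazwaste endorsement 0 < 4 → not met
9. route audit 23 days ago vs limit 30 → met
10. vehicle leak inspection 362 days ago vs limit 270 → not met
11. weight-scale calibration 383 days ago vs limit 540 → met
12. spill-response drill 526 days ago vs limit 540 → met
Not met: 1, 3, 6, 7, 8, 10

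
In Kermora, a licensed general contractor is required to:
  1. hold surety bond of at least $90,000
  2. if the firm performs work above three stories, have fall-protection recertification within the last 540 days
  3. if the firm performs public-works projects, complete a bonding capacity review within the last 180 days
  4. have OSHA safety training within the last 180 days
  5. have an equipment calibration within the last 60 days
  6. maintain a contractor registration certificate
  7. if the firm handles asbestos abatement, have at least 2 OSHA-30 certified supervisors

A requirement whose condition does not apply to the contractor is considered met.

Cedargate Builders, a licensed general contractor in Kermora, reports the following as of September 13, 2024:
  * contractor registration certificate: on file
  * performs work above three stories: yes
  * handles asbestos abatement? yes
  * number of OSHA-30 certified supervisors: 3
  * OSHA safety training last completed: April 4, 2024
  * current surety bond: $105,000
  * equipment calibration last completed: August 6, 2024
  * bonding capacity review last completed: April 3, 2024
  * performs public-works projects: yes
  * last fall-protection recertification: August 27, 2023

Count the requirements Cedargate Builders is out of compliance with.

0

1. surety bond $105,000 ≥ $90,000 → met
2. condition 'performs work above three stories' holds; fall-protection recertification 383 days ago vs limit 540 → met
3. condition 'performs public-works projects' holds; bonding capacity review 163 days ago vs limit 180 → met
4. OSHA safety training 162 days ago vs limit 180 → met
5. equipment calibration 38 days ago vs limit 60 → met
6. contractor registration certificate present → met
7. condition 'handles asbestos abatement' holds; OSHA-30 certified supervisors 3 ≥ 2 → met
Not met: 0 of 7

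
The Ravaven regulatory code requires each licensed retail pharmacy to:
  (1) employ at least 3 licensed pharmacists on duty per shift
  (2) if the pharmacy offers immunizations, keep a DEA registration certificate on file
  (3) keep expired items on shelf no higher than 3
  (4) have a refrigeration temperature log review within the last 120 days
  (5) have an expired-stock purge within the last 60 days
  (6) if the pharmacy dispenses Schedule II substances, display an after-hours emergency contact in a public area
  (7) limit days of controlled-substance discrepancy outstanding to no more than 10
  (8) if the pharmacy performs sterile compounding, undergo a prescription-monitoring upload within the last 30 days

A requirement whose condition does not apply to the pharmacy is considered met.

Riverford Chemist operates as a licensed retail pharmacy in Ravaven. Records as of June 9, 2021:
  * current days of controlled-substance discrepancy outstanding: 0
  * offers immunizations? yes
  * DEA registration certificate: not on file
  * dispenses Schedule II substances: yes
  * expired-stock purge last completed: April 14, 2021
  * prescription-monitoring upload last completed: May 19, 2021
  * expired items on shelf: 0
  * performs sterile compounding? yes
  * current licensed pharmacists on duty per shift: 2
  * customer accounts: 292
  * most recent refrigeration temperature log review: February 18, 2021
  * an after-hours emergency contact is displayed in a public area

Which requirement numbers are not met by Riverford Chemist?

1. licensed pharmacists on duty per shift 2 < 3 → not met
2. condition 'offers immunizations' holds; DEA registration certificate absent → not met
3. expired items on shelf 0 ≤ 3 → met
4. refrigeration temperature log review 111 days ago vs limit 120 → met
5. expired-stock purge 56 days ago vs limit 60 → met
6. condition 'dispenses Schedule II substances' holds; after-hours emergency contact present → met
7. days of controlled-substance discrepancy outstanding 0 ≤ 10 → met
8. condition 'performs sterile compounding' holds; prescription-monitoring upload 21 days ago vs limit 30 → met
Not met: 1, 2

1, 2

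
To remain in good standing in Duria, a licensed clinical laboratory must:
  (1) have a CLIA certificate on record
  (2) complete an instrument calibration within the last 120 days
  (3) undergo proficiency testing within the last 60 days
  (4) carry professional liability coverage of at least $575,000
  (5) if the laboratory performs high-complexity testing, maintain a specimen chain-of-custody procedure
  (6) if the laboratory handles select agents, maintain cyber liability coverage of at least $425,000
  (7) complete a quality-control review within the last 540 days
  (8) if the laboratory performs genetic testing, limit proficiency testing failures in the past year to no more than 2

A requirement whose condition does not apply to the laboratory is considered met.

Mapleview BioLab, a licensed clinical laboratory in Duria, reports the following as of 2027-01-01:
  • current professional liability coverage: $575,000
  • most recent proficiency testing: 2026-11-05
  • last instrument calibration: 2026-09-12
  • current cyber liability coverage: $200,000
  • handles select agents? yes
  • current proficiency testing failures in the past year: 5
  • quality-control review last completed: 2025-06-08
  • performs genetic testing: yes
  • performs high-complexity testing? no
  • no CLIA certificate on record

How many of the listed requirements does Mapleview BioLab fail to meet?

1. CLIA certificate absent → not met
2. instrument calibration 111 days ago vs limit 120 → met
3. proficiency testing 57 days ago vs limit 60 → met
4. professional liability coverage $575,000 ≥ $575,000 → met
5. condition 'performs high-complexity testing' does not hold → requirement n/a → met
6. condition 'handles select agents' holds; cyber liability coverage $200,000 < $425,000 → not met
7. quality-control review 572 days ago vs limit 540 → not met
8. condition 'performs genetic testing' holds; proficiency testing failures in the past year 5 > 2 → not met
Not met: 4 of 8

4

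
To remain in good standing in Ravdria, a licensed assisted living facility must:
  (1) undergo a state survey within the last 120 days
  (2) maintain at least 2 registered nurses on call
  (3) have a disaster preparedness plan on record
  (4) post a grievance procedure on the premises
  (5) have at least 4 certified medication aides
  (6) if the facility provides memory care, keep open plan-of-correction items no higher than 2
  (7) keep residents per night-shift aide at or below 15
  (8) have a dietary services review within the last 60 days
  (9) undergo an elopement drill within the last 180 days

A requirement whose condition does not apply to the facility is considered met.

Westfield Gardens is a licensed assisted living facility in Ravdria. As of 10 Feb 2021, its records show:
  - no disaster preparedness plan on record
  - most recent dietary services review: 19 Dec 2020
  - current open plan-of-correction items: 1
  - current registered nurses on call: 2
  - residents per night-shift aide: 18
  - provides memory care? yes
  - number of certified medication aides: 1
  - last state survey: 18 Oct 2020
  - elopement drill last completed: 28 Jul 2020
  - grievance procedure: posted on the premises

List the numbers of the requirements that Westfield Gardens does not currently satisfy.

3, 5, 7, 9

1. state survey 115 days ago vs limit 120 → met
2. registered nurses on call 2 ≥ 2 → met
3. disaster preparedness plan absent → not met
4. grievance procedure present → met
5. certified medication aides 1 < 4 → not met
6. condition 'provides memory care' holds; open plan-of-correction items 1 ≤ 2 → met
7. residents per night-shift aide 18 > 15 → not met
8. dietary services review 53 days ago vs limit 60 → met
9. elopement drill 197 days ago vs limit 180 → not met
Not met: 3, 5, 7, 9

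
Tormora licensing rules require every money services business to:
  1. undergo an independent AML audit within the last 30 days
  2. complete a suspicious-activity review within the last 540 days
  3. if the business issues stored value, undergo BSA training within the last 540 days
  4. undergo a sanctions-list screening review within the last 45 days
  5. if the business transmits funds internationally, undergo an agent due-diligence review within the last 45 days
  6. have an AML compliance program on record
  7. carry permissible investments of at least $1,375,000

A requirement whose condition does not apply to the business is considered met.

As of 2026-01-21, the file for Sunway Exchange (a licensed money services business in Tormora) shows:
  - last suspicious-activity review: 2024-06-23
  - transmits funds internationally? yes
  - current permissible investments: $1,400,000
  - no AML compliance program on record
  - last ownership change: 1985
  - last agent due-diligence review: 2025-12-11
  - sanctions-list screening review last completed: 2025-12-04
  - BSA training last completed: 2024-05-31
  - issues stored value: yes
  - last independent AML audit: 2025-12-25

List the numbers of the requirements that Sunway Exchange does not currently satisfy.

1. independent AML audit 27 days ago vs limit 30 → met
2. suspicious-activity review 577 days ago vs limit 540 → not met
3. condition 'issues stored value' holds; BSA training 600 days ago vs limit 540 → not met
4. sanctions-list screening review 48 days ago vs limit 45 → not met
5. condition 'transmits funds internationally' holds; agent due-diligence review 41 days ago vs limit 45 → met
6. AML compliance program absent → not met
7. permissible investments $1,400,000 ≥ $1,375,000 → met
Not met: 2, 3, 4, 6

2, 3, 4, 6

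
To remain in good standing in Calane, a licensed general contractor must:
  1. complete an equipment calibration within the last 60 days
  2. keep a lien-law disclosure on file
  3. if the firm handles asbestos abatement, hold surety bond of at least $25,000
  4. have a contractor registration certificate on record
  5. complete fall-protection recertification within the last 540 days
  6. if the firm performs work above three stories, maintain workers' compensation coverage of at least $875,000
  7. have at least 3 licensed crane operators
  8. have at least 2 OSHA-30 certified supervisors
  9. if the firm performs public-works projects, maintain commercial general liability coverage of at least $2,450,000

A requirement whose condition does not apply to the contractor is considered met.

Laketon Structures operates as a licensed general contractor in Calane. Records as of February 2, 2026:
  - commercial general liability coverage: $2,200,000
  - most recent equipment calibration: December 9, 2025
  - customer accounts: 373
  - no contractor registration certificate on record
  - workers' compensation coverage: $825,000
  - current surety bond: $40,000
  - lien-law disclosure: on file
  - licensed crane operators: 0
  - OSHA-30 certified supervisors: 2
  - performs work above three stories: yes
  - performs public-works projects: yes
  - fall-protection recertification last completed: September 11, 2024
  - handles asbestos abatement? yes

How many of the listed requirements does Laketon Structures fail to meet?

4

1. equipment calibration 55 days ago vs limit 60 → met
2. lien-law disclosure present → met
3. condition 'handles asbestos abatement' holds; surety bond $40,000 ≥ $25,000 → met
4. contractor registration certificate absent → not met
5. fall-protection recertification 509 days ago vs limit 540 → met
6. condition 'performs work above three stories' holds; workers' compensation coverage $825,000 < $875,000 → not met
7. licensed crane operators 0 < 3 → not met
8. OSHA-30 certified supervisors 2 ≥ 2 → met
9. condition 'performs public-works projects' holds; commercial general liability coverage $2,200,000 < $2,450,000 → not met
Not met: 4 of 9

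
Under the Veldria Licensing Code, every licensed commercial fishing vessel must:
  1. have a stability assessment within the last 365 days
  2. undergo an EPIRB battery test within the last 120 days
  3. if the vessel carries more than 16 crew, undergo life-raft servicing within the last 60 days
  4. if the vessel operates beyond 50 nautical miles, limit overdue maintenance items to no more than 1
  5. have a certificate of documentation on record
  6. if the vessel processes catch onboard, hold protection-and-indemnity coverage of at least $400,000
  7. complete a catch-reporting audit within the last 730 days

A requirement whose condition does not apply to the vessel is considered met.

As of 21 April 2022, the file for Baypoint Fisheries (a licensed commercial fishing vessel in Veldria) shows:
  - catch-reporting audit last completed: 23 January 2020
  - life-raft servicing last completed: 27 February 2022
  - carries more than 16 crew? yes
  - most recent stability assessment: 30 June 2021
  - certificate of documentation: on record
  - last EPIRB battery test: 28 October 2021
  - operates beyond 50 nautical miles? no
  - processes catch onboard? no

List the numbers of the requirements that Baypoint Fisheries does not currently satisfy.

2, 7

1. stability assessment 295 days ago vs limit 365 → met
2. EPIRB battery test 175 days ago vs limit 120 → not met
3. condition 'carries more than 16 crew' holds; life-raft servicing 53 days ago vs limit 60 → met
4. condition 'operates beyond 50 nautical miles' does not hold → requirement n/a → met
5. certificate of documentation present → met
6. condition 'processes catch onboard' does not hold → requirement n/a → met
7. catch-reporting audit 819 days ago vs limit 730 → not met
Not met: 2, 7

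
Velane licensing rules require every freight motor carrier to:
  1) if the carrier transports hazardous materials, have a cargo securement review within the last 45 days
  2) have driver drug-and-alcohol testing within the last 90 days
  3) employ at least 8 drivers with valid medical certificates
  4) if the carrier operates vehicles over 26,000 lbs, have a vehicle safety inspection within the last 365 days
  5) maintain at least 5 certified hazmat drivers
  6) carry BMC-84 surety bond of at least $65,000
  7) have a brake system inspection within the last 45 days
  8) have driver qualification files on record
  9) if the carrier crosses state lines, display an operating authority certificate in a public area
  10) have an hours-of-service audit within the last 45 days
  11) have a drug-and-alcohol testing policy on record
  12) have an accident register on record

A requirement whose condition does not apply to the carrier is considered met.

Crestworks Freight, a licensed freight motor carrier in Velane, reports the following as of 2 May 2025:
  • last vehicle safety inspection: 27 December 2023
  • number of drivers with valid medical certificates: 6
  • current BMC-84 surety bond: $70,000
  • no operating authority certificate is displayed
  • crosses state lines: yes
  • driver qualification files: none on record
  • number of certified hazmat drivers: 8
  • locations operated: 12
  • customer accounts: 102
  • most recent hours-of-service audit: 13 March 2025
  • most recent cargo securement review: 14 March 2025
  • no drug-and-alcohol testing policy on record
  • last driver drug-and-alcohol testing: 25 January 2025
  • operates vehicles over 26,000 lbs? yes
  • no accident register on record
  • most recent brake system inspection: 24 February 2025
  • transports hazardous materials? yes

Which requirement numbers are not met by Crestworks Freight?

1, 2, 3, 4, 7, 8, 9, 10, 11, 12

1. condition 'transports hazardous materials' holds; cargo securement review 49 days ago vs limit 45 → not met
2. driver drug-and-alcohol testing 97 days ago vs limit 90 → not met
3. drivers with valid medical certificates 6 < 8 → not met
4. condition 'operates vehicles over 26,000 lbs' holds; vehicle safety inspection 492 days ago vs limit 365 → not met
5. certified hazmat drivers 8 ≥ 5 → met
6. BMC-84 surety bond $70,000 ≥ $65,000 → met
7. brake system inspection 67 days ago vs limit 45 → not met
8. driver qualification files absent → not met
9. condition 'crosses state lines' holds; operating authority certificate absent → not met
10. hours-of-service audit 50 days ago vs limit 45 → not met
11. drug-and-alcohol testing policy absent → not met
12. accident register absent → not met
Not met: 1, 2, 3, 4, 7, 8, 9, 10, 11, 12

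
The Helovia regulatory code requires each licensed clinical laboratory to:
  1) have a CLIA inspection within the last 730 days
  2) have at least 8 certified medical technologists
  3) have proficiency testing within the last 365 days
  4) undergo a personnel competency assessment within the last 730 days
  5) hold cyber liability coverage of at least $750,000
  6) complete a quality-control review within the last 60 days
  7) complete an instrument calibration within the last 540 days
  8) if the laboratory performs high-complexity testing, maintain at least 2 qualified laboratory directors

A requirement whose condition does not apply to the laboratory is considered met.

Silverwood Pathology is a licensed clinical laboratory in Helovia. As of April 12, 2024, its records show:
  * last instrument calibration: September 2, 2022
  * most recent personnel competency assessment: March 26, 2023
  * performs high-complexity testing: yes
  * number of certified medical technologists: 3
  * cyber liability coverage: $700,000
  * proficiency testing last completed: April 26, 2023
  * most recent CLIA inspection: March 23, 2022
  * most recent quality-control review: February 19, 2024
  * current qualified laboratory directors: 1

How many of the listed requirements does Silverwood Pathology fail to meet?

5

1. CLIA inspection 751 days ago vs limit 730 → not met
2. certified medical technologists 3 < 8 → not met
3. proficiency testing 352 days ago vs limit 365 → met
4. personnel competency assessment 383 days ago vs limit 730 → met
5. cyber liability coverage $700,000 < $750,000 → not met
6. quality-control review 53 days ago vs limit 60 → met
7. instrument calibration 588 days ago vs limit 540 → not met
8. condition 'performs high-complexity testing' holds; qualified laboratory directors 1 < 2 → not met
Not met: 5 of 8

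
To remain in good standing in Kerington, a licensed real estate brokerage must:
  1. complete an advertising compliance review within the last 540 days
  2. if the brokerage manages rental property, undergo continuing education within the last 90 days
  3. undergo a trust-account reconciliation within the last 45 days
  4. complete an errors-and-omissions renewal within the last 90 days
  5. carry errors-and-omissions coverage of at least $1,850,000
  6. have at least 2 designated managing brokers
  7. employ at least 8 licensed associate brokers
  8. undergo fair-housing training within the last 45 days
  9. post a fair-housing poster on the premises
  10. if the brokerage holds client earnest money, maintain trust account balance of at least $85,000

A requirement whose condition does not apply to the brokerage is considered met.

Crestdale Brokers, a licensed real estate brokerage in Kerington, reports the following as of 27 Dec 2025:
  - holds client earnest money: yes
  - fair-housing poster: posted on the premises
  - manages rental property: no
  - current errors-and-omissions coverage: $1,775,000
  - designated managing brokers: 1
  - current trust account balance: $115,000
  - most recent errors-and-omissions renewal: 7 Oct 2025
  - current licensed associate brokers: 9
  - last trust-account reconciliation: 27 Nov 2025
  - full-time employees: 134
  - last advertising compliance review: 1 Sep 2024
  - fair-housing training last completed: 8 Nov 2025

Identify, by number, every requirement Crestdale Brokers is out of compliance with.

5, 6, 8

1. advertising compliance review 482 days ago vs limit 540 → met
2. condition 'manages rental property' does not hold → requirement n/a → met
3. trust-account reconciliation 30 days ago vs limit 45 → met
4. errors-and-omissions renewal 81 days ago vs limit 90 → met
5. errors-and-omissions coverage $1,775,000 < $1,850,000 → not met
6. designated managing brokers 1 < 2 → not met
7. licensed associate brokers 9 ≥ 8 → met
8. fair-housing training 49 days ago vs limit 45 → not met
9. fair-housing poster present → met
10. condition 'holds client earnest money' holds; trust account balance $115,000 ≥ $85,000 → met
Not met: 5, 6, 8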